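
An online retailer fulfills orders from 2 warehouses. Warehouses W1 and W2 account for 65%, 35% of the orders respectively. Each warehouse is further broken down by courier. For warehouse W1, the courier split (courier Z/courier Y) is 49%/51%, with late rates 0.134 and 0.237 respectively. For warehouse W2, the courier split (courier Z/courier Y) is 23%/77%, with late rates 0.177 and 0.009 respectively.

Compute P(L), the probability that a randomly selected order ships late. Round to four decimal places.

P(L|W1) = 0.49·0.134 + 0.51·0.237 = 0.06566 + 0.12087 = 0.18653
P(L|W2) = 0.23·0.177 + 0.77·0.009 = 0.04071 + 0.00693 = 0.04764
Then overall,
P(L) = 0.65·0.18653 + 0.35·0.04764
      = 0.1212445 + 0.016674 = 0.1379185

0.1379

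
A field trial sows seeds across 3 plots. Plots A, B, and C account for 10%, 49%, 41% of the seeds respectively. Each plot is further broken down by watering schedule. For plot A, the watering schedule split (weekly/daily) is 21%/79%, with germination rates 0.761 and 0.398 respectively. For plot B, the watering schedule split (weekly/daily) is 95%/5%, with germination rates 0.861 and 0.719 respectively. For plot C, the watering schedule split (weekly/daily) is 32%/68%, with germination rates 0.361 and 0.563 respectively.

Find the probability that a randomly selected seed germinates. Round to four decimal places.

P(G|A) = 0.21·0.761 + 0.79·0.398 = 0.15981 + 0.31442 = 0.47423
P(G|B) = 0.95·0.861 + 0.05·0.719 = 0.81795 + 0.03595 = 0.8539
P(G|C) = 0.32·0.361 + 0.68·0.563 = 0.11552 + 0.38284 = 0.49836
By total probability over the outer partition,
P(G) = 0.1·0.47423 + 0.49·0.8539 + 0.41·0.49836
      = 0.047423 + 0.418411 + 0.2043276 = 0.6701616

P(G) ≈ 0.6702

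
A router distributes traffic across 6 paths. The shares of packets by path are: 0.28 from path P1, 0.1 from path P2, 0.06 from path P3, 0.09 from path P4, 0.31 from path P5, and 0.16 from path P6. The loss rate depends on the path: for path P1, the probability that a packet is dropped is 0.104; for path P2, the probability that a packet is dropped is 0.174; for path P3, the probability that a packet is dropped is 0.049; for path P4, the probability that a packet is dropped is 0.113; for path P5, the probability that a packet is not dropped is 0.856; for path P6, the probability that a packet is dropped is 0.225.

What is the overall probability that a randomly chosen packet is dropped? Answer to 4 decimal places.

0.1403

P(L|P5) = 1 − 0.856 = 0.144.
P(L) = P(L|P1)·P(P1) + P(L|P2)·P(P2) + P(L|P3)·P(P3) + P(L|P4)·P(P4) + P(L|P5)·P(P5) + P(L|P6)·P(P6)
      = 0.104·0.28 + 0.174·0.1 + 0.049·0.06 + 0.113·0.09 + 0.144·0.31 + 0.225·0.16
      = 0.02912 + 0.0174 + 0.00294 + 0.01017 + 0.04464 + 0.036 = 0.14027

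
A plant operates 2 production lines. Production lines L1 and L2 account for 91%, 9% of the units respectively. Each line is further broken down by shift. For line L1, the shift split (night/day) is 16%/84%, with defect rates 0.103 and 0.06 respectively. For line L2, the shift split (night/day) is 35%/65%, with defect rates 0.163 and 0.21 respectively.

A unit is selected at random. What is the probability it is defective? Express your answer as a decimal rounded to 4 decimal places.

0.0783

P(D|L1) = 0.16·0.103 + 0.84·0.06 = 0.01648 + 0.0504 = 0.06688
P(D|L2) = 0.35·0.163 + 0.65·0.21 = 0.05705 + 0.1365 = 0.19355
Then overall,
P(D) = 0.91·0.06688 + 0.09·0.19355
      = 0.0608608 + 0.0174195 = 0.0782803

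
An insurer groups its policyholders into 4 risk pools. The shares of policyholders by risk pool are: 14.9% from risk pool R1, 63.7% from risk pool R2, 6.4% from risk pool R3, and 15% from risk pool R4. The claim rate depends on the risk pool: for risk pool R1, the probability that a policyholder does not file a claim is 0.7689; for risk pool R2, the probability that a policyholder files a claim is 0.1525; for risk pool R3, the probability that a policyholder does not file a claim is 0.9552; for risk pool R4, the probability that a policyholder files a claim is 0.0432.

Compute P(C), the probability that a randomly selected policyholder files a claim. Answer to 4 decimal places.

P(C) ≈ 0.1409

P(C|R1) = 1 − 0.7689 = 0.2311.
P(C|R3) = 1 − 0.9552 = 0.0448.
Summing over the partition,
P(C) = P(C|R1)·P(R1) + P(C|R2)·P(R2) + P(C|R3)·P(R3) + P(C|R4)·P(R4)
      = 0.2311·0.149 + 0.1525·0.637 + 0.0448·0.064 + 0.0432·0.15
      = 0.0344339 + 0.0971425 + 0.0028672 + 0.00648 = 0.1409236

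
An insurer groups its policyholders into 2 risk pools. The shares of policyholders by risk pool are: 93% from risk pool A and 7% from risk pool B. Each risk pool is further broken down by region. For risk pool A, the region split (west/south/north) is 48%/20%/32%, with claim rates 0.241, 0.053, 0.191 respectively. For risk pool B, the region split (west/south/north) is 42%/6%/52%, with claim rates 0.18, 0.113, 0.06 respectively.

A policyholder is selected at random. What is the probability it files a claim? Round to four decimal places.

P(C) ≈ 0.1822

P(C|A) = 0.48·0.241 + 0.2·0.053 + 0.32·0.191 = 0.11568 + 0.0106 + 0.06112 = 0.1874
P(C|B) = 0.42·0.18 + 0.06·0.113 + 0.52·0.06 = 0.0756 + 0.00678 + 0.0312 = 0.11358
By total probability over the outer partition,
P(C) = 0.93·0.1874 + 0.07·0.11358
      = 0.174282 + 0.0079506 = 0.1822326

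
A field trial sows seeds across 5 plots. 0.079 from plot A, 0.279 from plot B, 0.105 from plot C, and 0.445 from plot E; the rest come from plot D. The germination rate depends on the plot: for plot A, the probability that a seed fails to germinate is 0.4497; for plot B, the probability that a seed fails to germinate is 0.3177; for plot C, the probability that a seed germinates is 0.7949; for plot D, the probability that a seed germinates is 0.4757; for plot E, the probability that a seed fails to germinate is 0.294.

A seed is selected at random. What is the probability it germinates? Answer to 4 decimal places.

P(D) = 1 − (0.079 + 0.279 + 0.105 + 0.445) = 0.092.
P(G|A) = 1 − 0.4497 = 0.5503.
P(G|B) = 1 − 0.3177 = 0.6823.
P(G|E) = 1 − 0.294 = 0.706.
P(G) = P(G|A)·P(A) + P(G|B)·P(B) + P(G|C)·P(C) + P(G|D)·P(D) + P(G|E)·P(E)
      = 0.5503·0.079 + 0.6823·0.279 + 0.7949·0.105 + 0.4757·0.092 + 0.706·0.445
      = 0.0434737 + 0.1903617 + 0.0834645 + 0.0437644 + 0.31417 = 0.6752343

0.6752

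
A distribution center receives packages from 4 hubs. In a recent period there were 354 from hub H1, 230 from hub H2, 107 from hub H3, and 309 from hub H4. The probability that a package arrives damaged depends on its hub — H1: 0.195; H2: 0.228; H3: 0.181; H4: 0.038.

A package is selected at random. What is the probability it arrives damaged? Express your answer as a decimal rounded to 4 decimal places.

Total: 354 + 230 + 107 + 309 = 1000.
P(H1) = 354/1000 = 0.354. P(H2) = 230/1000 = 0.23. P(H3) = 107/1000 = 0.107. P(H4) = 309/1000 = 0.309.
By the law of total probability,
P(D) = P(D|H1)·P(H1) + P(D|H2)·P(H2) + P(D|H3)·P(H3) + P(D|H4)·P(H4)
      = 0.195·0.354 + 0.228·0.23 + 0.181·0.107 + 0.038·0.309
      = 0.06903 + 0.05244 + 0.019367 + 0.011742 = 0.152579

0.1526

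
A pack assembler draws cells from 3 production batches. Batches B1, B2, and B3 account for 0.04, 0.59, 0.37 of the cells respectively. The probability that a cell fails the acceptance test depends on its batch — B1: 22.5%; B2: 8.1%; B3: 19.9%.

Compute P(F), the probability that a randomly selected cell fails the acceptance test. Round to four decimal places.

P(F) = P(F|B1)·P(B1) + P(F|B2)·P(B2) + P(F|B3)·P(B3)
      = 0.225·0.04 + 0.081·0.59 + 0.199·0.37
      = 0.009 + 0.04779 + 0.07363 = 0.13042

P(F) ≈ 0.1304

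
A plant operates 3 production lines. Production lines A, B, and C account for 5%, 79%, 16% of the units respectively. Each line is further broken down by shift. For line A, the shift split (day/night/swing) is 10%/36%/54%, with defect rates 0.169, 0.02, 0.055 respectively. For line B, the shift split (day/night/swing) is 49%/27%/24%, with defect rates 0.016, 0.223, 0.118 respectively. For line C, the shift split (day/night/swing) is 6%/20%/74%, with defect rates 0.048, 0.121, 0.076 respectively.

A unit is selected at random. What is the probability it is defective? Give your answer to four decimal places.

P(D) ≈ 0.0922

P(D|A) = 0.1·0.169 + 0.36·0.02 + 0.54·0.055 = 0.0169 + 0.0072 + 0.0297 = 0.0538
P(D|B) = 0.49·0.016 + 0.27·0.223 + 0.24·0.118 = 0.00784 + 0.06021 + 0.02832 = 0.09637
P(D|C) = 0.06·0.048 + 0.2·0.121 + 0.74·0.076 = 0.00288 + 0.0242 + 0.05624 = 0.08332
By total probability over the outer partition,
P(D) = 0.05·0.0538 + 0.79·0.09637 + 0.16·0.08332
      = 0.00269 + 0.0761323 + 0.0133312 = 0.0921535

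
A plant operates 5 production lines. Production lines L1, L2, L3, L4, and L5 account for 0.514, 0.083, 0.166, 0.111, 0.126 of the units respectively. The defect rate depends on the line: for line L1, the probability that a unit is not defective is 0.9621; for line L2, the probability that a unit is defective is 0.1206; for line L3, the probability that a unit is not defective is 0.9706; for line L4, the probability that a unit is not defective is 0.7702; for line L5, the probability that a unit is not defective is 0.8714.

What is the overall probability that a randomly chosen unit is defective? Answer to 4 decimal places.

P(D) ≈ 0.0761

P(D|L1) = 1 − 0.9621 = 0.0379.
P(D|L3) = 1 − 0.9706 = 0.0294.
P(D|L4) = 1 − 0.7702 = 0.2298.
P(D|L5) = 1 − 0.8714 = 0.1286.
P(D) = P(D|L1)·P(L1) + P(D|L2)·P(L2) + P(D|L3)·P(L3) + P(D|L4)·P(L4) + P(D|L5)·P(L5)
      = 0.0379·0.514 + 0.1206·0.083 + 0.0294·0.166 + 0.2298·0.111 + 0.1286·0.126
      = 0.0194806 + 0.0100098 + 0.0048804 + 0.0255078 + 0.0162036 = 0.0760822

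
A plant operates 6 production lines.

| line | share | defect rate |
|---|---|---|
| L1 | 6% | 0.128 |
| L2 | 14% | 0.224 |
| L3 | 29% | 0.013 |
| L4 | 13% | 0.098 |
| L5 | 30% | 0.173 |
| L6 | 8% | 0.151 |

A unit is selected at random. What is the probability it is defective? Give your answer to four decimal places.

Summing over the partition,
P(D) = P(D|L1)·P(L1) + P(D|L2)·P(L2) + P(D|L3)·P(L3) + P(D|L4)·P(L4) + P(D|L5)·P(L5) + P(D|L6)·P(L6)
      = 0.128·0.06 + 0.224·0.14 + 0.013·0.29 + 0.098·0.13 + 0.173·0.3 + 0.151·0.08
      = 0.00768 + 0.03136 + 0.00377 + 0.01274 + 0.0519 + 0.01208 = 0.11953

P(D) ≈ 0.1195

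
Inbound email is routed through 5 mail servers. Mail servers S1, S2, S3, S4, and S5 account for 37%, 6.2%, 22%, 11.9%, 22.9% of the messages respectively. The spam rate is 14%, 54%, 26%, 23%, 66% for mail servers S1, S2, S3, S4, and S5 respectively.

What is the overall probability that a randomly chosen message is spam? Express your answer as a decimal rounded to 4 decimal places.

Summing over the partition,
P(S) = P(S|S1)·P(S1) + P(S|S2)·P(S2) + P(S|S3)·P(S3) + P(S|S4)·P(S4) + P(S|S5)·P(S5)
      = 0.14·0.37 + 0.54·0.062 + 0.26·0.22 + 0.23·0.119 + 0.66·0.229
      = 0.0518 + 0.03348 + 0.0572 + 0.02737 + 0.15114 = 0.32099

0.3210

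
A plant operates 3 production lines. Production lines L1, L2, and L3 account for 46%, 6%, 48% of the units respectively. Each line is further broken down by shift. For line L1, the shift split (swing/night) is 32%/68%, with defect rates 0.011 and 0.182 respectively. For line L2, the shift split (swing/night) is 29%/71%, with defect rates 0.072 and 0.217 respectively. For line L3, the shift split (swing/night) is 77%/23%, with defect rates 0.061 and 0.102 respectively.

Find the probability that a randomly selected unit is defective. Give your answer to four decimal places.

P(D|L1) = 0.32·0.011 + 0.68·0.182 = 0.00352 + 0.12376 = 0.12728
P(D|L2) = 0.29·0.072 + 0.71·0.217 = 0.02088 + 0.15407 = 0.17495
P(D|L3) = 0.77·0.061 + 0.23·0.102 = 0.04697 + 0.02346 = 0.07043
By total probability over the outer partition,
P(D) = 0.46·0.12728 + 0.06·0.17495 + 0.48·0.07043
      = 0.0585488 + 0.010497 + 0.0338064 = 0.1028522

0.1029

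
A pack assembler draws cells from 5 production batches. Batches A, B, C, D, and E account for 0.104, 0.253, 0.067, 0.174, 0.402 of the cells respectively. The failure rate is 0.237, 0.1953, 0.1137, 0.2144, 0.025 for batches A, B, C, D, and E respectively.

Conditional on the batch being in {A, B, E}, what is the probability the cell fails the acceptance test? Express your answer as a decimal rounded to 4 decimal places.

Let S = {A, B, E}.
P(S) = 0.104 + 0.253 + 0.402 = 0.759.
P(F ∩ S) = 0.237·0.104 + 0.1953·0.253 + 0.025·0.402 = 0.024648 + 0.0494109 + 0.01005 = 0.0841089.
P(F | S) = 0.0841089 / 0.759 = 0.110815…

P(F|S) ≈ 0.1108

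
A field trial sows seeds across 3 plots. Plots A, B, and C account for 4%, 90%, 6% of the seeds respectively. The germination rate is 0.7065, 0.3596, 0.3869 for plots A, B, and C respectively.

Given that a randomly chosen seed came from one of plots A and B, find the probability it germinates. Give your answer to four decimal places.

Let S = {A, B}.
P(S) = 0.04 + 0.9 = 0.94.
P(G ∩ S) = 0.7065·0.04 + 0.3596·0.9 = 0.02826 + 0.32364 = 0.3519.
P(G | S) = 0.3519 / 0.94 = 0.374362…

P(G|S) ≈ 0.3744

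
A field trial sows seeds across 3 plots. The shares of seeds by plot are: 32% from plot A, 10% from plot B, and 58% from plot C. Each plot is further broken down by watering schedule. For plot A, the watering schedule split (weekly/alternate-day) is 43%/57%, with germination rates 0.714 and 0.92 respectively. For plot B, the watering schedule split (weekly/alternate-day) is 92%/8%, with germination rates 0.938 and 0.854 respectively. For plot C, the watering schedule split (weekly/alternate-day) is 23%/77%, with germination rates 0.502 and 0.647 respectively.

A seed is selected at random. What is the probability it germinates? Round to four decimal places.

P(G) ≈ 0.7151

P(G|A) = 0.43·0.714 + 0.57·0.92 = 0.30702 + 0.5244 = 0.83142
P(G|B) = 0.92·0.938 + 0.08·0.854 = 0.86296 + 0.06832 = 0.93128
P(G|C) = 0.23·0.502 + 0.77·0.647 = 0.11546 + 0.49819 = 0.61365
By total probability over the outer partition,
P(G) = 0.32·0.83142 + 0.1·0.93128 + 0.58·0.61365
      = 0.2660544 + 0.093128 + 0.355917 = 0.7150994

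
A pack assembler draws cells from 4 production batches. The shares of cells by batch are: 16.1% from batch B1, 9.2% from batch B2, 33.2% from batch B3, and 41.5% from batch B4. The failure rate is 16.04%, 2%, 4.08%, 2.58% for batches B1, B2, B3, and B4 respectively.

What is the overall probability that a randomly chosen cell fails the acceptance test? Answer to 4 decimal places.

P(F) = P(F|B1)·P(B1) + P(F|B2)·P(B2) + P(F|B3)·P(B3) + P(F|B4)·P(B4)
      = 0.1604·0.161 + 0.02·0.092 + 0.0408·0.332 + 0.0258·0.415
      = 0.0258244 + 0.00184 + 0.0135456 + 0.010707 = 0.051917

0.0519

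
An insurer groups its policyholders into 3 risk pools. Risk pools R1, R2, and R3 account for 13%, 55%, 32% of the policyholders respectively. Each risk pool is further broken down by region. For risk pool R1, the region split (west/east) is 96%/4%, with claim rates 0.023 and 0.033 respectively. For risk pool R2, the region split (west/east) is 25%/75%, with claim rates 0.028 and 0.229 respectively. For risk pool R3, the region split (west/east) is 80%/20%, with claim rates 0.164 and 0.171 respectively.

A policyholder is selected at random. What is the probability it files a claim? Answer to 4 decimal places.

0.1543

P(C|R1) = 0.96·0.023 + 0.04·0.033 = 0.02208 + 0.00132 = 0.0234
P(C|R2) = 0.25·0.028 + 0.75·0.229 = 0.007 + 0.17175 = 0.17875
P(C|R3) = 0.8·0.164 + 0.2·0.171 = 0.1312 + 0.0342 = 0.1654
Then overall,
P(C) = 0.13·0.0234 + 0.55·0.17875 + 0.32·0.1654
      = 0.003042 + 0.0983125 + 0.052928 = 0.1542825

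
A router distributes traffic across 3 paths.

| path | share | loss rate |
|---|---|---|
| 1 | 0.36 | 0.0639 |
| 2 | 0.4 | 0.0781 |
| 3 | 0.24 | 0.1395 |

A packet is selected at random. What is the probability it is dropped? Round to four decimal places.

P(L) ≈ 0.0877

P(L) = P(L|1)·P(1) + P(L|2)·P(2) + P(L|3)·P(3)
      = 0.0639·0.36 + 0.0781·0.4 + 0.1395·0.24
      = 0.023004 + 0.03124 + 0.03348 = 0.087724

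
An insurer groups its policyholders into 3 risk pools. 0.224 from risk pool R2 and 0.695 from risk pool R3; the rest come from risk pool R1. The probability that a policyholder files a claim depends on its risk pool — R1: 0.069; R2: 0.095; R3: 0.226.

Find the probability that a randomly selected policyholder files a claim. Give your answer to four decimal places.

P(R1) = 1 − (0.224 + 0.695) = 0.081.
Using total probability over the partition,
P(C) = P(C|R1)·P(R1) + P(C|R2)·P(R2) + P(C|R3)·P(R3)
      = 0.069·0.081 + 0.095·0.224 + 0.226·0.695
      = 0.005589 + 0.02128 + 0.15707 = 0.183939

P(C) ≈ 0.1839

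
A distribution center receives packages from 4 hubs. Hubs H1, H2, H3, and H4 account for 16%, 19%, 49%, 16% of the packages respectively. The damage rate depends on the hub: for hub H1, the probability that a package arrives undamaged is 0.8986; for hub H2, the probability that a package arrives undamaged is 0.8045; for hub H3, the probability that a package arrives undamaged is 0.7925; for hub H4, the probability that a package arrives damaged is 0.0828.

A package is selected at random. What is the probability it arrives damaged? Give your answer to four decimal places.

P(D|H1) = 1 − 0.8986 = 0.1014.
P(D|H2) = 1 − 0.8045 = 0.1955.
P(D|H3) = 1 − 0.7925 = 0.2075.
P(D) = P(D|H1)·P(H1) + P(D|H2)·P(H2) + P(D|H3)·P(H3) + P(D|H4)·P(H4)
      = 0.1014·0.16 + 0.1955·0.19 + 0.2075·0.49 + 0.0828·0.16
      = 0.016224 + 0.037145 + 0.101675 + 0.013248 = 0.168292

0.1683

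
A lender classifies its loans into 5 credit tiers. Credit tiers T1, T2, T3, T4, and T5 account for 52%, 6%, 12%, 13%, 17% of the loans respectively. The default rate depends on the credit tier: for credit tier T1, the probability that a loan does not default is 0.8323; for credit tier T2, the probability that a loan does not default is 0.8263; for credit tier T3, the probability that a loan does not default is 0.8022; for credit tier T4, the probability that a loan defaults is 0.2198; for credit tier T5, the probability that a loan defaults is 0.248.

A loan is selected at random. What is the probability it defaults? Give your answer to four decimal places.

P(D|T1) = 1 − 0.8323 = 0.1677.
P(D|T2) = 1 − 0.8263 = 0.1737.
P(D|T3) = 1 − 0.8022 = 0.1978.
P(D) = P(D|T1)·P(T1) + P(D|T2)·P(T2) + P(D|T3)·P(T3) + P(D|T4)·P(T4) + P(D|T5)·P(T5)
      = 0.1677·0.52 + 0.1737·0.06 + 0.1978·0.12 + 0.2198·0.13 + 0.248·0.17
      = 0.087204 + 0.010422 + 0.023736 + 0.028574 + 0.04216 = 0.192096

0.1921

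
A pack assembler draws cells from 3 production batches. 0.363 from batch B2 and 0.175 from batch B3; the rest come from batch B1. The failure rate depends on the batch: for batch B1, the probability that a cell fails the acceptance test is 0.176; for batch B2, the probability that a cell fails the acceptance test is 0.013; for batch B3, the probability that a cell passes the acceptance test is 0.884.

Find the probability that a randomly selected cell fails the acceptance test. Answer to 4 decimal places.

0.1063

P(B1) = 1 − (0.363 + 0.175) = 0.462.
P(F|B3) = 1 − 0.884 = 0.116.
Summing over the partition,
P(F) = P(F|B1)·P(B1) + P(F|B2)·P(B2) + P(F|B3)·P(B3)
      = 0.176·0.462 + 0.013·0.363 + 0.116·0.175
      = 0.081312 + 0.004719 + 0.0203 = 0.106331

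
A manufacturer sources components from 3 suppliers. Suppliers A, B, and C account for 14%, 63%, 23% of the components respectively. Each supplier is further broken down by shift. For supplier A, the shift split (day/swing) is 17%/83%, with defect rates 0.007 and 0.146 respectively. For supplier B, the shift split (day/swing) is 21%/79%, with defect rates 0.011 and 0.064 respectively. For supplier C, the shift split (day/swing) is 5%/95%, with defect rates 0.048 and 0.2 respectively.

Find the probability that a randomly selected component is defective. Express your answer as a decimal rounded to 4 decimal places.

0.0947

P(D|A) = 0.17·0.007 + 0.83·0.146 = 0.00119 + 0.12118 = 0.12237
P(D|B) = 0.21·0.011 + 0.79·0.064 = 0.00231 + 0.05056 = 0.05287
P(D|C) = 0.05·0.048 + 0.95·0.2 = 0.0024 + 0.19 = 0.1924
Then overall,
P(D) = 0.14·0.12237 + 0.63·0.05287 + 0.23·0.1924
      = 0.0171318 + 0.0333081 + 0.044252 = 0.0946919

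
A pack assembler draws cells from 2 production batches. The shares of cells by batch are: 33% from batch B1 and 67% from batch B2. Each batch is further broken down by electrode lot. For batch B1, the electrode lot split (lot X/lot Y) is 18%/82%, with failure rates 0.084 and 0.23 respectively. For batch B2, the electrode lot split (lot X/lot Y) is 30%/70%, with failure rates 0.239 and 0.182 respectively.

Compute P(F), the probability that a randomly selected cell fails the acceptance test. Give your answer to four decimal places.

0.2006

P(F|B1) = 0.18·0.084 + 0.82·0.23 = 0.01512 + 0.1886 = 0.20372
P(F|B2) = 0.3·0.239 + 0.7·0.182 = 0.0717 + 0.1274 = 0.1991
By total probability over the outer partition,
P(F) = 0.33·0.20372 + 0.67·0.1991
      = 0.0672276 + 0.133397 = 0.2006246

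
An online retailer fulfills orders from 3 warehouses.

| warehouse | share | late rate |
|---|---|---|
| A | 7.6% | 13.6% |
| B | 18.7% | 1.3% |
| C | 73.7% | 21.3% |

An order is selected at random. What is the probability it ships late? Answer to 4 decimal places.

0.1697

Summing over the partition,
P(L) = P(L|A)·P(A) + P(L|B)·P(B) + P(L|C)·P(C)
      = 0.136·0.076 + 0.013·0.187 + 0.213·0.737
      = 0.010336 + 0.002431 + 0.156981 = 0.169748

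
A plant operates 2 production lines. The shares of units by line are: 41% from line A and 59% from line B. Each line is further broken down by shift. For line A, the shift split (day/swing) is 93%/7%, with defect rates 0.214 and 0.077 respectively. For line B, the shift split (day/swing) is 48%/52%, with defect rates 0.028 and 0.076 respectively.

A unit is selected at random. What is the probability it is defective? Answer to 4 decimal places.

P(D) ≈ 0.1151

P(D|A) = 0.93·0.214 + 0.07·0.077 = 0.19902 + 0.00539 = 0.20441
P(D|B) = 0.48·0.028 + 0.52·0.076 = 0.01344 + 0.03952 = 0.05296
Then overall,
P(D) = 0.41·0.20441 + 0.59·0.05296
      = 0.0838081 + 0.0312464 = 0.1150545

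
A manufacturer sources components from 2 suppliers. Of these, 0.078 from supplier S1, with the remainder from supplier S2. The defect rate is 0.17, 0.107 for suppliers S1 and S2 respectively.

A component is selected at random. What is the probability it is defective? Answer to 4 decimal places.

P(S2) = 1 − (0.078) = 0.922.
P(D) = P(D|S1)·P(S1) + P(D|S2)·P(S2)
      = 0.17·0.078 + 0.107·0.922
      = 0.01326 + 0.098654 = 0.111914

P(D) ≈ 0.1119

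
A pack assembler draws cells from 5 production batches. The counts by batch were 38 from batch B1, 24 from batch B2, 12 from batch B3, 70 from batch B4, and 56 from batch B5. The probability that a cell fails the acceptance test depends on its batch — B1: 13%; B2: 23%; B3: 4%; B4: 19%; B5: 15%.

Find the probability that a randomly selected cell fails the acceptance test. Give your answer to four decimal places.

0.1632

Total: 38 + 24 + 12 + 70 + 56 = 200.
P(B1) = 38/200 = 0.19. P(B2) = 24/200 = 0.12. P(B3) = 12/200 = 0.06. P(B4) = 70/200 = 0.35. P(B5) = 56/200 = 0.28.
By the law of total probability,
P(F) = P(F|B1)·P(B1) + P(F|B2)·P(B2) + P(F|B3)·P(B3) + P(F|B4)·P(B4) + P(F|B5)·P(B5)
      = 0.13·0.19 + 0.23·0.12 + 0.04·0.06 + 0.19·0.35 + 0.15·0.28
      = 0.0247 + 0.0276 + 0.0024 + 0.0665 + 0.042 = 0.1632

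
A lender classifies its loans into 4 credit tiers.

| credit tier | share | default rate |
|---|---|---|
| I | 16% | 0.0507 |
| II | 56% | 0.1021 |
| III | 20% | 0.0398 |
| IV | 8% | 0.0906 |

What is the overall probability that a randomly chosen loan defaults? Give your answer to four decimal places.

P(D) ≈ 0.0805

Summing over the partition,
P(D) = P(D|I)·P(I) + P(D|II)·P(II) + P(D|III)·P(III) + P(D|IV)·P(IV)
      = 0.0507·0.16 + 0.1021·0.56 + 0.0398·0.2 + 0.0906·0.08
      = 0.008112 + 0.057176 + 0.00796 + 0.007248 = 0.080496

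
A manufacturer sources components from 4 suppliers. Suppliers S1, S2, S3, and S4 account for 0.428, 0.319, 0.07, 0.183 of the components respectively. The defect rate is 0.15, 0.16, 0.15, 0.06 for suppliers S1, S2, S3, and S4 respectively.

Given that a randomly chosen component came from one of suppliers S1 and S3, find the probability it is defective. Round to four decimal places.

Let S = {S1, S3}.
P(S) = 0.428 + 0.07 = 0.498.
P(D ∩ S) = 0.15·0.428 + 0.15·0.07 = 0.0642 + 0.0105 = 0.0747.
P(D | S) = 0.0747 / 0.498 = 0.150000…

0.1500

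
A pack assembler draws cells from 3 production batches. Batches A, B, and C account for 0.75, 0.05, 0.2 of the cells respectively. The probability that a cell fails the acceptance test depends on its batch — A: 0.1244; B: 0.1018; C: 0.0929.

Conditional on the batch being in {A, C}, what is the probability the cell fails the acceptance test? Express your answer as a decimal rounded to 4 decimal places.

Let S = {A, C}.
P(S) = 0.75 + 0.2 = 0.95.
P(F ∩ S) = 0.1244·0.75 + 0.0929·0.2 = 0.0933 + 0.01858 = 0.11188.
P(F | S) = 0.11188 / 0.95 = 0.117768…

P(F|S) ≈ 0.1178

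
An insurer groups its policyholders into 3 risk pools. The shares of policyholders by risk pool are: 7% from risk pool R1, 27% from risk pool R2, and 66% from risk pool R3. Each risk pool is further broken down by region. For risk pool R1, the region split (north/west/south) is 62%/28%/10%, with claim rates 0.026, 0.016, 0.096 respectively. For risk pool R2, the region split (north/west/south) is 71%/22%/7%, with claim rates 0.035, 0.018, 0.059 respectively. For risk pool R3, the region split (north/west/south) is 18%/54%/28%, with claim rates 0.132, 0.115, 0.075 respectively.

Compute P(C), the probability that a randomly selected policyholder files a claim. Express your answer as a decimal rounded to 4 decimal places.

P(C) ≈ 0.0815

P(C|R1) = 0.62·0.026 + 0.28·0.016 + 0.1·0.096 = 0.01612 + 0.00448 + 0.0096 = 0.0302
P(C|R2) = 0.71·0.035 + 0.22·0.018 + 0.07·0.059 = 0.02485 + 0.00396 + 0.00413 = 0.03294
P(C|R3) = 0.18·0.132 + 0.54·0.115 + 0.28·0.075 = 0.02376 + 0.0621 + 0.021 = 0.10686
Then overall,
P(C) = 0.07·0.0302 + 0.27·0.03294 + 0.66·0.10686
      = 0.002114 + 0.0088938 + 0.0705276 = 0.0815354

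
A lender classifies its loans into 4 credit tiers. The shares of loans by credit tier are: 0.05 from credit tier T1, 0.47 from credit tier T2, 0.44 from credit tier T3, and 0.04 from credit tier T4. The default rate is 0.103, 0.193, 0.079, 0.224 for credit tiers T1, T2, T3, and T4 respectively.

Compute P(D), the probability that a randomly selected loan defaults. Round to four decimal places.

P(D) = P(D|T1)·P(T1) + P(D|T2)·P(T2) + P(D|T3)·P(T3) + P(D|T4)·P(T4)
      = 0.103·0.05 + 0.193·0.47 + 0.079·0.44 + 0.224·0.04
      = 0.00515 + 0.09071 + 0.03476 + 0.00896 = 0.13958

P(D) ≈ 0.1396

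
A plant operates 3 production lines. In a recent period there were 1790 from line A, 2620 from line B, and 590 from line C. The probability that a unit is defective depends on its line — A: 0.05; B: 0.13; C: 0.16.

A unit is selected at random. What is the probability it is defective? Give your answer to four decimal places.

Total: 1790 + 2620 + 590 = 5000.
P(A) = 1790/5000 = 0.358. P(B) = 2620/5000 = 0.524. P(C) = 590/5000 = 0.118.
Summing over the partition,
P(D) = P(D|A)·P(A) + P(D|B)·P(B) + P(D|C)·P(C)
      = 0.05·0.358 + 0.13·0.524 + 0.16·0.118
      = 0.0179 + 0.06812 + 0.01888 = 0.1049

0.1049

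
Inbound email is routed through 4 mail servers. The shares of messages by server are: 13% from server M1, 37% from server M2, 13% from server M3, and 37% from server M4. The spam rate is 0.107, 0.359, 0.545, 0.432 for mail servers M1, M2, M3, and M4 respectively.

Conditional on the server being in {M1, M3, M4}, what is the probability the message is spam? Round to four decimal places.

Let J = {M1, M3, M4}.
P(J) = 0.13 + 0.13 + 0.37 = 0.63.
P(S ∩ J) = 0.107·0.13 + 0.545·0.13 + 0.432·0.37 = 0.01391 + 0.07085 + 0.15984 = 0.2446.
P(S | J) = 0.2446 / 0.63 = 0.388254…

P(S|J) ≈ 0.3883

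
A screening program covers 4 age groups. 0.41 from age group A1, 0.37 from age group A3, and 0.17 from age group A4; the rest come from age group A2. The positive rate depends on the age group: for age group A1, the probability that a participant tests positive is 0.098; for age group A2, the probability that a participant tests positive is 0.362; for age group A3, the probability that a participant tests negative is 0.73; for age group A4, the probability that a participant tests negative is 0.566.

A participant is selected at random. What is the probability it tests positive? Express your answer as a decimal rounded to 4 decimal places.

P(A2) = 1 − (0.41 + 0.37 + 0.17) = 0.05.
P(T|A3) = 1 − 0.73 = 0.27.
P(T|A4) = 1 − 0.566 = 0.434.
P(T) = P(T|A1)·P(A1) + P(T|A2)·P(A2) + P(T|A3)·P(A3) + P(T|A4)·P(A4)
      = 0.098·0.41 + 0.362·0.05 + 0.27·0.37 + 0.434·0.17
      = 0.04018 + 0.0181 + 0.0999 + 0.07378 = 0.23196

P(T) ≈ 0.2320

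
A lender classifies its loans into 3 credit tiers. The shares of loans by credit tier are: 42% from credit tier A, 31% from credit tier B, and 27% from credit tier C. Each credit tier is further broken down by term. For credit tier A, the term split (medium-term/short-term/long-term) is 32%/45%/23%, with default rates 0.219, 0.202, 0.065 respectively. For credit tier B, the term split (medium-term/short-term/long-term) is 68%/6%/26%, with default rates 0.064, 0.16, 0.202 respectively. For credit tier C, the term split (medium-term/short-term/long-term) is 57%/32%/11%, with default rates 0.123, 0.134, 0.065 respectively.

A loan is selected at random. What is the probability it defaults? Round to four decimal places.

0.1391

P(D|A) = 0.32·0.219 + 0.45·0.202 + 0.23·0.065 = 0.07008 + 0.0909 + 0.01495 = 0.17593
P(D|B) = 0.68·0.064 + 0.06·0.16 + 0.26·0.202 = 0.04352 + 0.0096 + 0.05252 = 0.10564
P(D|C) = 0.57·0.123 + 0.32·0.134 + 0.11·0.065 = 0.07011 + 0.04288 + 0.00715 = 0.12014
By total probability over the outer partition,
P(D) = 0.42·0.17593 + 0.31·0.10564 + 0.27·0.12014
      = 0.0738906 + 0.0327484 + 0.0324378 = 0.1390768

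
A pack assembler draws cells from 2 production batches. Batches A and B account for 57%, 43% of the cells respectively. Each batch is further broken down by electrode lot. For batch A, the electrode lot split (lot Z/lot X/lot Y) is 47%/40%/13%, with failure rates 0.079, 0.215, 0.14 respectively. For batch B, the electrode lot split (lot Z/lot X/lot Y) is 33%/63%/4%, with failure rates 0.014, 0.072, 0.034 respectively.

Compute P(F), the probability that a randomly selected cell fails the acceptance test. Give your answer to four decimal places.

P(F|A) = 0.47·0.079 + 0.4·0.215 + 0.13·0.14 = 0.03713 + 0.086 + 0.0182 = 0.14133
P(F|B) = 0.33·0.014 + 0.63·0.072 + 0.04·0.034 = 0.00462 + 0.04536 + 0.00136 = 0.05134
Then overall,
P(F) = 0.57·0.14133 + 0.43·0.05134
      = 0.0805581 + 0.0220762 = 0.1026343

0.1026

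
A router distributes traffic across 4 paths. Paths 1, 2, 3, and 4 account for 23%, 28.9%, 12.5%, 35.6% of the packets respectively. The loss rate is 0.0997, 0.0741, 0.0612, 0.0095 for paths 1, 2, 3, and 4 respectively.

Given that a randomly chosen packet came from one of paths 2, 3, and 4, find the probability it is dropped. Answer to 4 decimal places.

Let S = {2, 3, 4}.
P(S) = 0.289 + 0.125 + 0.356 = 0.77.
P(L ∩ S) = 0.0741·0.289 + 0.0612·0.125 + 0.0095·0.356 = 0.0214149 + 0.00765 + 0.003382 = 0.0324469.
P(L | S) = 0.0324469 / 0.77 = 0.042139…

P(L|S) ≈ 0.0421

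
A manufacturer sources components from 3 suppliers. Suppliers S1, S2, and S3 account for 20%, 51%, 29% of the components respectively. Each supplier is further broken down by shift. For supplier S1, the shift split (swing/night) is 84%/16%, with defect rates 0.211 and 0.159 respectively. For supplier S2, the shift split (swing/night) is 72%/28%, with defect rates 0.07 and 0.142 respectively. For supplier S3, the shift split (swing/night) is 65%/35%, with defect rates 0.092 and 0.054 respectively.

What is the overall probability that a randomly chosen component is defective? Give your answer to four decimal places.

P(D) ≈ 0.1093

P(D|S1) = 0.84·0.211 + 0.16·0.159 = 0.17724 + 0.02544 = 0.20268
P(D|S2) = 0.72·0.07 + 0.28·0.142 = 0.0504 + 0.03976 = 0.09016
P(D|S3) = 0.65·0.092 + 0.35·0.054 = 0.0598 + 0.0189 = 0.0787
Then overall,
P(D) = 0.2·0.20268 + 0.51·0.09016 + 0.29·0.0787
      = 0.040536 + 0.0459816 + 0.022823 = 0.1093406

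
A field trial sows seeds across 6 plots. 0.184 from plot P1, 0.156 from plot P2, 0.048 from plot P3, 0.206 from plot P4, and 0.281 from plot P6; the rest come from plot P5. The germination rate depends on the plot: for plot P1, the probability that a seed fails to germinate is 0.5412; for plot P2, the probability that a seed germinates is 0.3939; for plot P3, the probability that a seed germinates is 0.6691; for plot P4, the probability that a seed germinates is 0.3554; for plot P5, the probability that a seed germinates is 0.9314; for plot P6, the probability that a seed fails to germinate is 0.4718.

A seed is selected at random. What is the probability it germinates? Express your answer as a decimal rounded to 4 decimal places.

P(G) ≈ 0.5160

P(P5) = 1 − (0.184 + 0.156 + 0.048 + 0.206 + 0.281) = 0.125.
P(G|P1) = 1 − 0.5412 = 0.4588.
P(G|P6) = 1 − 0.4718 = 0.5282.
P(G) = P(G|P1)·P(P1) + P(G|P2)·P(P2) + P(G|P3)·P(P3) + P(G|P4)·P(P4) + P(G|P5)·P(P5) + P(G|P6)·P(P6)
      = 0.4588·0.184 + 0.3939·0.156 + 0.6691·0.048 + 0.3554·0.206 + 0.9314·0.125 + 0.5282·0.281
      = 0.0844192 + 0.0614484 + 0.0321168 + 0.0732124 + 0.116425 + 0.1484242 = 0.516046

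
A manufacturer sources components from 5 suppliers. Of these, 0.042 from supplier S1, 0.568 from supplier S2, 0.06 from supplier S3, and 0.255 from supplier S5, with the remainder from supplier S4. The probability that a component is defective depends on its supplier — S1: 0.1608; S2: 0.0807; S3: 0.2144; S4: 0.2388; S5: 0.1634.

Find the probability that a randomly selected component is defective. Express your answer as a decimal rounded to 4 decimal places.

P(D) ≈ 0.1250

P(S4) = 1 − (0.042 + 0.568 + 0.06 + 0.255) = 0.075.
P(D) = P(D|S1)·P(S1) + P(D|S2)·P(S2) + P(D|S3)·P(S3) + P(D|S4)·P(S4) + P(D|S5)·P(S5)
      = 0.1608·0.042 + 0.0807·0.568 + 0.2144·0.06 + 0.2388·0.075 + 0.1634·0.255
      = 0.0067536 + 0.0458376 + 0.012864 + 0.01791 + 0.041667 = 0.1250322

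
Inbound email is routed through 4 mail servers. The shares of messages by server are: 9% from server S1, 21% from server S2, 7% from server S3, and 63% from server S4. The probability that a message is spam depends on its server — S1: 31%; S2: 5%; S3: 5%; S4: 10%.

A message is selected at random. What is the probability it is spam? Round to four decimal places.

P(S) ≈ 0.1049

P(S) = P(S|S1)·P(S1) + P(S|S2)·P(S2) + P(S|S3)·P(S3) + P(S|S4)·P(S4)
      = 0.31·0.09 + 0.05·0.21 + 0.05·0.07 + 0.1·0.63
      = 0.0279 + 0.0105 + 0.0035 + 0.063 = 0.1049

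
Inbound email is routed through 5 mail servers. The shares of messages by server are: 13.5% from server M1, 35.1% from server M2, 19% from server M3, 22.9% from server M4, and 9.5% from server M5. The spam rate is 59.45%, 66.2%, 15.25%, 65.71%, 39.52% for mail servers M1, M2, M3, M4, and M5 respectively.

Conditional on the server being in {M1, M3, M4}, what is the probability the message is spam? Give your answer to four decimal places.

P(S|J) ≈ 0.4688

Let J = {M1, M3, M4}.
P(J) = 0.135 + 0.19 + 0.229 = 0.554.
P(S ∩ J) = 0.5945·0.135 + 0.1525·0.19 + 0.6571·0.229 = 0.0802575 + 0.028975 + 0.1504759 = 0.2597084.
P(S | J) = 0.2597084 / 0.554 = 0.468788…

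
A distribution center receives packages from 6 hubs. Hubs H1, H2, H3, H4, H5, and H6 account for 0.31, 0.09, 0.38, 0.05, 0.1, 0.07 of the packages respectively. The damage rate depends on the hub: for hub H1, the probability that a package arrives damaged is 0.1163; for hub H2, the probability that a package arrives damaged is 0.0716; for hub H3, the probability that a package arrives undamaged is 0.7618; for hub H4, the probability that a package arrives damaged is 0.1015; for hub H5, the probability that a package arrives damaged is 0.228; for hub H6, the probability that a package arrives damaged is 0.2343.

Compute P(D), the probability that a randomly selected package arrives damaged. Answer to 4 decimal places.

P(D|H3) = 1 − 0.7618 = 0.2382.
Summing over the partition,
P(D) = P(D|H1)·P(H1) + P(D|H2)·P(H2) + P(D|H3)·P(H3) + P(D|H4)·P(H4) + P(D|H5)·P(H5) + P(D|H6)·P(H6)
      = 0.1163·0.31 + 0.0716·0.09 + 0.2382·0.38 + 0.1015·0.05 + 0.228·0.1 + 0.2343·0.07
      = 0.036053 + 0.006444 + 0.090516 + 0.005075 + 0.0228 + 0.016401 = 0.177289

0.1773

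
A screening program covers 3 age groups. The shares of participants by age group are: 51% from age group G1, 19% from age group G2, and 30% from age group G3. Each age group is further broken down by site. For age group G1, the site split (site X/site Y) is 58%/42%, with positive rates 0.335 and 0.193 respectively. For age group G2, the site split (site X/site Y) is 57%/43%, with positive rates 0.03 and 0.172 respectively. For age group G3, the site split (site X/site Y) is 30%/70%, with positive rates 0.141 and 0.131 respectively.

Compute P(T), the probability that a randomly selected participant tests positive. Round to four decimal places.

0.1979

P(T|G1) = 0.58·0.335 + 0.42·0.193 = 0.1943 + 0.08106 = 0.27536
P(T|G2) = 0.57·0.03 + 0.43·0.172 = 0.0171 + 0.07396 = 0.09106
P(T|G3) = 0.3·0.141 + 0.7·0.131 = 0.0423 + 0.0917 = 0.134
Then overall,
P(T) = 0.51·0.27536 + 0.19·0.09106 + 0.3·0.134
      = 0.1404336 + 0.0173014 + 0.0402 = 0.197935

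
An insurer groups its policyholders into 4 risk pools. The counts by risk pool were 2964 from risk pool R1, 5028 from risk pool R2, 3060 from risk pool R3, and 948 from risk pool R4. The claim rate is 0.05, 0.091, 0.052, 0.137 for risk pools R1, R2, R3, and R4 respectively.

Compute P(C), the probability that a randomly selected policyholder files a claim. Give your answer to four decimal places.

P(C) ≈ 0.0746

Total: 2964 + 5028 + 3060 + 948 = 12000.
P(R1) = 2964/12000 = 0.247. P(R2) = 5028/12000 = 0.419. P(R3) = 3060/12000 = 0.255. P(R4) = 948/12000 = 0.079.
Using total probability over the partition,
P(C) = P(C|R1)·P(R1) + P(C|R2)·P(R2) + P(C|R3)·P(R3) + P(C|R4)·P(R4)
      = 0.05·0.247 + 0.091·0.419 + 0.052·0.255 + 0.137·0.079
      = 0.01235 + 0.038129 + 0.01326 + 0.010823 = 0.074562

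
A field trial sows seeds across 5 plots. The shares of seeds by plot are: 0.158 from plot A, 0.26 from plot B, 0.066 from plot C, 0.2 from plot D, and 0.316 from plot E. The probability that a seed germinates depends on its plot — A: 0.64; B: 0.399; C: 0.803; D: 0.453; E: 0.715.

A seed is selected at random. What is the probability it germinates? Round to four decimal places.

By the law of total probability,
P(G) = P(G|A)·P(A) + P(G|B)·P(B) + P(G|C)·P(C) + P(G|D)·P(D) + P(G|E)·P(E)
      = 0.64·0.158 + 0.399·0.26 + 0.803·0.066 + 0.453·0.2 + 0.715·0.316
      = 0.10112 + 0.10374 + 0.052998 + 0.0906 + 0.22594 = 0.574398

P(G) ≈ 0.5744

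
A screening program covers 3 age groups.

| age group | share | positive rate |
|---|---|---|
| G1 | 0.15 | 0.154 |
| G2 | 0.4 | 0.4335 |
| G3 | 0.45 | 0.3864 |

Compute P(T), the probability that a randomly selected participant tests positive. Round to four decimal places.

P(T) = P(T|G1)·P(G1) + P(T|G2)·P(G2) + P(T|G3)·P(G3)
      = 0.154·0.15 + 0.4335·0.4 + 0.3864·0.45
      = 0.0231 + 0.1734 + 0.17388 = 0.37038

0.3704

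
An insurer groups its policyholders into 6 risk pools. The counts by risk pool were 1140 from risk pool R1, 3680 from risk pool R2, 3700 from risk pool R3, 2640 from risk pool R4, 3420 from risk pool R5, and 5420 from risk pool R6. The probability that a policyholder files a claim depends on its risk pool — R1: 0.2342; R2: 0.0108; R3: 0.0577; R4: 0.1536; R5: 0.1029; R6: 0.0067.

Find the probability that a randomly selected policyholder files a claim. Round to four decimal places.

0.0657

Total: 1140 + 3680 + 3700 + 2640 + 3420 + 5420 = 20000.
P(R1) = 1140/20000 = 0.057. P(R2) = 3680/20000 = 0.184. P(R3) = 3700/20000 = 0.185. P(R4) = 2640/20000 = 0.132. P(R5) = 3420/20000 = 0.171. P(R6) = 5420/20000 = 0.271.
P(C) = P(C|R1)·P(R1) + P(C|R2)·P(R2) + P(C|R3)·P(R3) + P(C|R4)·P(R4) + P(C|R5)·P(R5) + P(C|R6)·P(R6)
      = 0.2342·0.057 + 0.0108·0.184 + 0.0577·0.185 + 0.1536·0.132 + 0.1029·0.171 + 0.0067·0.271
      = 0.0133494 + 0.0019872 + 0.0106745 + 0.0202752 + 0.0175959 + 0.0018157 = 0.0656979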